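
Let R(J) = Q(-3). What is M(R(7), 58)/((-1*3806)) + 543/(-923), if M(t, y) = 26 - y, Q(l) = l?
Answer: -1018561/1756469 ≈ -0.57989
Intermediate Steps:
R(J) = -3
M(R(7), 58)/((-1*3806)) + 543/(-923) = (26 - 1*58)/((-1*3806)) + 543/(-923) = (26 - 58)/(-3806) + 543*(-1/923) = -32*(-1/3806) - 543/923 = 16/1903 - 543/923 = -1018561/1756469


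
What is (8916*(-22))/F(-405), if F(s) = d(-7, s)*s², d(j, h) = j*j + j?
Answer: -32692/1148175 ≈ -0.028473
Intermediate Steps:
d(j, h) = j + j² (d(j, h) = j² + j = j + j²)
F(s) = 42*s² (F(s) = (-7*(1 - 7))*s² = (-7*(-6))*s² = 42*s²)
(8916*(-22))/F(-405) = (8916*(-22))/((42*(-405)²)) = -196152/(42*164025) = -196152/6889050 = -196152*1/6889050 = -32692/1148175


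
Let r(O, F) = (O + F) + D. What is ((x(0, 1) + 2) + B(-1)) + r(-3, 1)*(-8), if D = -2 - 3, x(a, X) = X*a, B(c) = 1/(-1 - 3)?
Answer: 231/4 ≈ 57.750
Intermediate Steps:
B(c) = -¼ (B(c) = 1/(-4) = -¼)
D = -5
r(O, F) = -5 + F + O (r(O, F) = (O + F) - 5 = (F + O) - 5 = -5 + F + O)
((x(0, 1) + 2) + B(-1)) + r(-3, 1)*(-8) = ((1*0 + 2) - ¼) + (-5 + 1 - 3)*(-8) = ((0 + 2) - ¼) - 7*(-8) = (2 - ¼) + 56 = 7/4 + 56 = 231/4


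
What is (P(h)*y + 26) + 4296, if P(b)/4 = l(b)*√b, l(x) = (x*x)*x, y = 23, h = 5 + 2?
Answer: 4322 + 31556*√7 ≈ 87811.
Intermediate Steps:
h = 7
l(x) = x³ (l(x) = x²*x = x³)
P(b) = 4*b^(7/2) (P(b) = 4*(b³*√b) = 4*b^(7/2))
(P(h)*y + 26) + 4296 = ((4*7^(7/2))*23 + 26) + 4296 = ((4*(343*√7))*23 + 26) + 4296 = ((1372*√7)*23 + 26) + 4296 = (31556*√7 + 26) + 4296 = (26 + 31556*√7) + 4296 = 4322 + 31556*√7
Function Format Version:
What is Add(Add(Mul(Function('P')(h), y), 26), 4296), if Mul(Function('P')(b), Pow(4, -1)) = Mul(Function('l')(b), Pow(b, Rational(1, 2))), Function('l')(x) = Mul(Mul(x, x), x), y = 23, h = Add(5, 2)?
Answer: Add(4322, Mul(31556, Pow(7, Rational(1, 2)))) ≈ 87811.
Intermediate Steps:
h = 7
Function('l')(x) = Pow(x, 3) (Function('l')(x) = Mul(Pow(x, 2), x) = Pow(x, 3))
Function('P')(b) = Mul(4, Pow(b, Rational(7, 2))) (Function('P')(b) = Mul(4, Mul(Pow(b, 3), Pow(b, Rational(1, 2)))) = Mul(4, Pow(b, Rational(7, 2))))
Add(Add(Mul(Function('P')(h), y), 26), 4296) = Add(Add(Mul(Mul(4, Pow(7, Rational(7, 2))), 23), 26), 4296) = Add(Add(Mul(Mul(4, Mul(343, Pow(7, Rational(1, 2)))), 23), 26), 4296) = Add(Add(Mul(Mul(1372, Pow(7, Rational(1, 2))), 23), 26), 4296) = Add(Add(Mul(31556, Pow(7, Rational(1, 2))), 26), 4296) = Add(Add(26, Mul(31556, Pow(7, Rational(1, 2)))), 4296) = Add(4322, Mul(31556, Pow(7, Rational(1, 2))))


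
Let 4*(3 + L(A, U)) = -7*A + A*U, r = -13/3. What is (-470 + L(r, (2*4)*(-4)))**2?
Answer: 2968729/16 ≈ 1.8555e+5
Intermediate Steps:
r = -13/3 (r = -13*1/3 = -13/3 ≈ -4.3333)
L(A, U) = -3 - 7*A/4 + A*U/4 (L(A, U) = -3 + (-7*A + A*U)/4 = -3 + (-7*A/4 + A*U/4) = -3 - 7*A/4 + A*U/4)
(-470 + L(r, (2*4)*(-4)))**2 = (-470 + (-3 - 7/4*(-13/3) + (1/4)*(-13/3)*((2*4)*(-4))))**2 = (-470 + (-3 + 91/12 + (1/4)*(-13/3)*(8*(-4))))**2 = (-470 + (-3 + 91/12 + (1/4)*(-13/3)*(-32)))**2 = (-470 + (-3 + 91/12 + 104/3))**2 = (-470 + 157/4)**2 = (-1723/4)**2 = 2968729/16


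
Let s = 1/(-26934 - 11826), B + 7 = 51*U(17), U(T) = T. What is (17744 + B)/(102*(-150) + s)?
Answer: -721091040/593028001 ≈ -1.2159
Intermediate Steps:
B = 860 (B = -7 + 51*17 = -7 + 867 = 860)
s = -1/38760 (s = 1/(-38760) = -1/38760 ≈ -2.5800e-5)
(17744 + B)/(102*(-150) + s) = (17744 + 860)/(102*(-150) - 1/38760) = 18604/(-15300 - 1/38760) = 18604/(-593028001/38760) = 18604*(-38760/593028001) = -721091040/593028001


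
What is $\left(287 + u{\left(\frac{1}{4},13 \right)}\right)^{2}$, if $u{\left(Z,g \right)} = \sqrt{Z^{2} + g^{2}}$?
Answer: $\frac{\left(1148 + \sqrt{2705}\right)^{2}}{16} \approx 90002.0$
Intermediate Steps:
$\left(287 + u{\left(\frac{1}{4},13 \right)}\right)^{2} = \left(287 + \sqrt{\left(\frac{1}{4}\right)^{2} + 13^{2}}\right)^{2} = \left(287 + \sqrt{\left(\frac{1}{4}\right)^{2} + 169}\right)^{2} = \left(287 + \sqrt{\frac{1}{16} + 169}\right)^{2} = \left(287 + \sqrt{\frac{2705}{16}}\right)^{2} = \left(287 + \frac{\sqrt{2705}}{4}\right)^{2}$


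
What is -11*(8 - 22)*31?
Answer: 4774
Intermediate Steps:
-11*(8 - 22)*31 = -11*(-14)*31 = 154*31 = 4774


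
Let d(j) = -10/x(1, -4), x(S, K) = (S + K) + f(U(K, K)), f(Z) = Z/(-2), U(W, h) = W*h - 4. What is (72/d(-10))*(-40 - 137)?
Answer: -57348/5 ≈ -11470.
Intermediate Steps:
U(W, h) = -4 + W*h
f(Z) = -Z/2 (f(Z) = Z*(-½) = -Z/2)
x(S, K) = 2 + K + S - K²/2 (x(S, K) = (S + K) - (-4 + K*K)/2 = (K + S) - (-4 + K²)/2 = (K + S) + (2 - K²/2) = 2 + K + S - K²/2)
d(j) = 10/9 (d(j) = -10/(2 - 4 + 1 - ½*(-4)²) = -10/(2 - 4 + 1 - ½*16) = -10/(2 - 4 + 1 - 8) = -10/(-9) = -10*(-⅑) = 10/9)
(72/d(-10))*(-40 - 137) = (72/(10/9))*(-40 - 137) = (72*(9/10))*(-177) = (324/5)*(-177) = -57348/5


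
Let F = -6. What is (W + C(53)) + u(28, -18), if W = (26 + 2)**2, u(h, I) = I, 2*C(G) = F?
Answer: 763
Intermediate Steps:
C(G) = -3 (C(G) = (1/2)*(-6) = -3)
W = 784 (W = 28**2 = 784)
(W + C(53)) + u(28, -18) = (784 - 3) - 18 = 781 - 18 = 763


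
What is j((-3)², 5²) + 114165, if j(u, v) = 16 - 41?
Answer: 114140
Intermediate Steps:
j(u, v) = -25
j((-3)², 5²) + 114165 = -25 + 114165 = 114140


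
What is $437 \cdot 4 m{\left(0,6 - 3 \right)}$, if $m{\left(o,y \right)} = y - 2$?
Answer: $1748$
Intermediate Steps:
$m{\left(o,y \right)} = -2 + y$
$437 \cdot 4 m{\left(0,6 - 3 \right)} = 437 \cdot 4 \left(-2 + \left(6 - 3\right)\right) = 1748 \left(-2 + \left(6 - 3\right)\right) = 1748 \left(-2 + 3\right) = 1748 \cdot 1 = 1748$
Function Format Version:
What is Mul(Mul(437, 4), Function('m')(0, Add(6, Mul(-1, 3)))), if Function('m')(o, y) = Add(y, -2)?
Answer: 1748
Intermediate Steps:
Function('m')(o, y) = Add(-2, y)
Mul(Mul(437, 4), Function('m')(0, Add(6, Mul(-1, 3)))) = Mul(Mul(437, 4), Add(-2, Add(6, Mul(-1, 3)))) = Mul(1748, Add(-2, Add(6, -3))) = Mul(1748, Add(-2, 3)) = Mul(1748, 1) = 1748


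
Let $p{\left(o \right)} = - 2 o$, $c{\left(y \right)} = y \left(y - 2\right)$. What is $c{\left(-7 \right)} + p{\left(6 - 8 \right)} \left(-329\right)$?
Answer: $-1253$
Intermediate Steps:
$c{\left(y \right)} = y \left(-2 + y\right)$
$c{\left(-7 \right)} + p{\left(6 - 8 \right)} \left(-329\right) = - 7 \left(-2 - 7\right) + - 2 \left(6 - 8\right) \left(-329\right) = \left(-7\right) \left(-9\right) + - 2 \left(6 - 8\right) \left(-329\right) = 63 + \left(-2\right) \left(-2\right) \left(-329\right) = 63 + 4 \left(-329\right) = 63 - 1316 = -1253$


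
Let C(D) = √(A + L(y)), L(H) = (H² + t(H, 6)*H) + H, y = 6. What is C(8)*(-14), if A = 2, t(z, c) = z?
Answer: -56*√5 ≈ -125.22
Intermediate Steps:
L(H) = H + 2*H² (L(H) = (H² + H*H) + H = (H² + H²) + H = 2*H² + H = H + 2*H²)
C(D) = 4*√5 (C(D) = √(2 + 6*(1 + 2*6)) = √(2 + 6*(1 + 12)) = √(2 + 6*13) = √(2 + 78) = √80 = 4*√5)
C(8)*(-14) = (4*√5)*(-14) = -56*√5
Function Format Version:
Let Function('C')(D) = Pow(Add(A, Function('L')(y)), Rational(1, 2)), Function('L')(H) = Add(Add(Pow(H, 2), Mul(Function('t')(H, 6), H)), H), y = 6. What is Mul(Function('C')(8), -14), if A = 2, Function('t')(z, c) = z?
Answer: Mul(-56, Pow(5, Rational(1, 2))) ≈ -125.22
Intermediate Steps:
Function('L')(H) = Add(H, Mul(2, Pow(H, 2))) (Function('L')(H) = Add(Add(Pow(H, 2), Mul(H, H)), H) = Add(Add(Pow(H, 2), Pow(H, 2)), H) = Add(Mul(2, Pow(H, 2)), H) = Add(H, Mul(2, Pow(H, 2))))
Function('C')(D) = Mul(4, Pow(5, Rational(1, 2))) (Function('C')(D) = Pow(Add(2, Mul(6, Add(1, Mul(2, 6)))), Rational(1, 2)) = Pow(Add(2, Mul(6, Add(1, 12))), Rational(1, 2)) = Pow(Add(2, Mul(6, 13)), Rational(1, 2)) = Pow(Add(2, 78), Rational(1, 2)) = Pow(80, Rational(1, 2)) = Mul(4, Pow(5, Rational(1, 2))))
Mul(Function('C')(8), -14) = Mul(Mul(4, Pow(5, Rational(1, 2))), -14) = Mul(-56, Pow(5, Rational(1, 2)))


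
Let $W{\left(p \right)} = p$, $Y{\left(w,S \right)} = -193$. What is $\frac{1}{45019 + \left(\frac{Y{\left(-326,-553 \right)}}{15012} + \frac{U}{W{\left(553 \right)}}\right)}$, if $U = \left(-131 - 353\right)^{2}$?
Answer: $\frac{8301636}{377247895427} \approx 2.2006 \cdot 10^{-5}$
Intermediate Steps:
$U = 234256$ ($U = \left(-484\right)^{2} = 234256$)
$\frac{1}{45019 + \left(\frac{Y{\left(-326,-553 \right)}}{15012} + \frac{U}{W{\left(553 \right)}}\right)} = \frac{1}{45019 + \left(- \frac{193}{15012} + \frac{234256}{553}\right)} = \frac{1}{45019 + \frac{3516544343}{8301636}} = \frac{1}{\frac{377247895427}{8301636}} = \frac{8301636}{377247895427}$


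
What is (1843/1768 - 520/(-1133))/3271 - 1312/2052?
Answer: -2147606323145/3361321704312 ≈ -0.63892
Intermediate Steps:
(1843/1768 - 520/(-1133))/3271 - 1312/2052 = (1843*(1/1768) - 520*(-1/1133))*(1/3271) - 1312*1/2052 = (1843/1768 + 520/1133)*(1/3271) - 328/513 = (3007479/2003144)*(1/3271) - 328/513 = 3007479/6552284024 - 328/513 = -2147606323145/3361321704312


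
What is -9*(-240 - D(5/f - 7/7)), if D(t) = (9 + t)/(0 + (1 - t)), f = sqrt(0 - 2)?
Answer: 23781/11 - 150*I*sqrt(2)/11 ≈ 2161.9 - 19.285*I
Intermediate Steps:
f = I*sqrt(2) (f = sqrt(-2) = I*sqrt(2) ≈ 1.4142*I)
D(t) = (9 + t)/(1 - t)
-9*(-240 - D(5/f - 7/7)) = -9*(-240 - (-9 - (5/((I*sqrt(2))) - 7/7))/(-1 + (5/((I*sqrt(2))) - 7/7))) = -9*(-240 - (-9 - (5*(-I*sqrt(2)/2) - 7*1/7))/(-1 + (5*(-I*sqrt(2)/2) - 7*1/7))) = -9*(-240 - (-9 - (-5*I*sqrt(2)/2 - 1))/(-1 + (-5*I*sqrt(2)/2 - 1))) = -9*(-240 - (-9 - (-1 - 5*I*sqrt(2)/2))/(-1 + (-1 - 5*I*sqrt(2)/2))) = -9*(-240 - (-9 + (1 + 5*I*sqrt(2)/2))/(-2 - 5*I*sqrt(2)/2)) = -9*(-240 - (-8 + 5*I*sqrt(2)/2)/(-2 - 5*I*sqrt(2)/2)) = 2160 + 9*(-8 + 5*I*sqrt(2)/2)/(-2 - 5*I*sqrt(2)/2)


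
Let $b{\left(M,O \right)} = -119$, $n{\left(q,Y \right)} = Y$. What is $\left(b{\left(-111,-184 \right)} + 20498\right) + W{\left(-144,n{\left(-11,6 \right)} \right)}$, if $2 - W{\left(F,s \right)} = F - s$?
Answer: $20531$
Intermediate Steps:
$W{\left(F,s \right)} = 2 + s - F$ ($W{\left(F,s \right)} = 2 - \left(F - s\right) = 2 + s - F$)
$\left(b{\left(-111,-184 \right)} + 20498\right) + W{\left(-144,n{\left(-11,6 \right)} \right)} = \left(-119 + 20498\right) + \left(2 + 6 - -144\right) = 20379 + \left(2 + 6 + 144\right) = 20379 + 152 = 20531$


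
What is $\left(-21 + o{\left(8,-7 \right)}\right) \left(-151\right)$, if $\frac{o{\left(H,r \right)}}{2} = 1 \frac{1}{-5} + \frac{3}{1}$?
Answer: $\frac{11627}{5} \approx 2325.4$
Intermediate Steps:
$o{\left(H,r \right)} = \frac{28}{5}$ ($o{\left(H,r \right)} = 2 \left(1 \frac{1}{-5} + \frac{3}{1}\right) = 2 \left(1 \left(- \frac{1}{5}\right) + 3 \cdot 1\right) = 2 \left(- \frac{1}{5} + 3\right) = 2 \cdot \frac{14}{5} = \frac{28}{5}$)
$\left(-21 + o{\left(8,-7 \right)}\right) \left(-151\right) = \left(-21 + \frac{28}{5}\right) \left(-151\right) = \left(- \frac{77}{5}\right) \left(-151\right) = \frac{11627}{5}$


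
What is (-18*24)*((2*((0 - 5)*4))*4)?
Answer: 69120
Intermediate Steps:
(-18*24)*((2*((0 - 5)*4))*4) = -432*2*(-5*4)*4 = -432*2*(-20)*4 = -(-17280)*4 = -432*(-160) = 69120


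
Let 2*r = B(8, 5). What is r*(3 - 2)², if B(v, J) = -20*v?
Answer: -80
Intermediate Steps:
r = -80 (r = (-20*8)/2 = (½)*(-160) = -80)
r*(3 - 2)² = -80*(3 - 2)² = -80*1² = -80*1 = -80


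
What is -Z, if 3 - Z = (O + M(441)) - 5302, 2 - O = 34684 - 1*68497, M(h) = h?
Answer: 28951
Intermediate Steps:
O = 33815 (O = 2 - (34684 - 1*68497) = 2 - (34684 - 68497) = 2 - 1*(-33813) = 2 + 33813 = 33815)
Z = -28951 (Z = 3 - ((33815 + 441) - 5302) = 3 - (34256 - 5302) = 3 - 1*28954 = 3 - 28954 = -28951)
-Z = -1*(-28951) = 28951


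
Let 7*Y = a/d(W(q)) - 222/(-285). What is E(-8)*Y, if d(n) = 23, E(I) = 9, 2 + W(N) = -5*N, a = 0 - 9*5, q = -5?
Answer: -23157/15295 ≈ -1.5140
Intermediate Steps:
a = -45 (a = 0 - 45 = -45)
W(N) = -2 - 5*N
Y = -2573/15295 (Y = (-45/23 - 222/(-285))/7 = (-45*1/23 - 222*(-1/285))/7 = (-45/23 + 74/95)/7 = (1/7)*(-2573/2185) = -2573/15295 ≈ -0.16822)
E(-8)*Y = 9*(-2573/15295) = -23157/15295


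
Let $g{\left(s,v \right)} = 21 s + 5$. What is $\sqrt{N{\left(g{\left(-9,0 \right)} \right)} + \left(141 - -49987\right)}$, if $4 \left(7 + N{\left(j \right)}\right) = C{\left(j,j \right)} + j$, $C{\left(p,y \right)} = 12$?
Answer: $7 \sqrt{1022} \approx 223.78$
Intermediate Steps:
$g{\left(s,v \right)} = 5 + 21 s$
$N{\left(j \right)} = -4 + \frac{j}{4}$ ($N{\left(j \right)} = -7 + \frac{12 + j}{4} = -7 + \left(3 + \frac{j}{4}\right) = -4 + \frac{j}{4}$)
$\sqrt{N{\left(g{\left(-9,0 \right)} \right)} + \left(141 - -49987\right)} = \sqrt{\left(-4 + \frac{5 + 21 \left(-9\right)}{4}\right) + \left(141 - -49987\right)} = \sqrt{\left(-4 + \frac{5 - 189}{4}\right) + \left(141 + 49987\right)} = \sqrt{\left(-4 + \frac{1}{4} \left(-184\right)\right) + 50128} = \sqrt{\left(-4 - 46\right) + 50128} = \sqrt{-50 + 50128} = \sqrt{50078} = 7 \sqrt{1022}$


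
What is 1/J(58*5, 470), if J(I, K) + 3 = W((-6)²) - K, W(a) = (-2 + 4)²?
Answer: -1/469 ≈ -0.0021322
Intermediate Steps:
W(a) = 4 (W(a) = 2² = 4)
J(I, K) = 1 - K (J(I, K) = -3 + (4 - K) = 1 - K)
1/J(58*5, 470) = 1/(1 - 1*470) = 1/(1 - 470) = 1/(-469) = -1/469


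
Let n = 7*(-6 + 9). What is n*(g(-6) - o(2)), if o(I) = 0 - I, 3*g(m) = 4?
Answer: 70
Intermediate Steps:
n = 21 (n = 7*3 = 21)
g(m) = 4/3 (g(m) = (1/3)*4 = 4/3)
o(I) = -I
n*(g(-6) - o(2)) = 21*(4/3 - (-1)*2) = 21*(4/3 - 1*(-2)) = 21*(4/3 + 2) = 21*(10/3) = 70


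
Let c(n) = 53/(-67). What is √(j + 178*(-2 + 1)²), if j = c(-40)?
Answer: √795491/67 ≈ 13.312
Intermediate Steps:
c(n) = -53/67 (c(n) = 53*(-1/67) = -53/67)
j = -53/67 ≈ -0.79105
√(j + 178*(-2 + 1)²) = √(-53/67 + 178*(-2 + 1)²) = √(-53/67 + 178*(-1)²) = √(-53/67 + 178*1) = √(-53/67 + 178) = √(11873/67) = √795491/67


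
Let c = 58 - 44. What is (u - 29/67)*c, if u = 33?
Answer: 30548/67 ≈ 455.94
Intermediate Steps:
c = 14
(u - 29/67)*c = (33 - 29/67)*14 = (2182/67)*14 = 30548/67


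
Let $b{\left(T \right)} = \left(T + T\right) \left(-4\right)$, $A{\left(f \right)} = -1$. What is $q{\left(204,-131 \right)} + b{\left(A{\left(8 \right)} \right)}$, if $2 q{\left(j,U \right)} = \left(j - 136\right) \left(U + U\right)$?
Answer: $-8900$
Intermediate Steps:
$q{\left(j,U \right)} = U \left(-136 + j\right)$ ($q{\left(j,U \right)} = \frac{\left(j - 136\right) \left(U + U\right)}{2} = \frac{\left(-136 + j\right) 2 U}{2} = \frac{2 U \left(-136 + j\right)}{2} = U \left(-136 + j\right)$)
$b{\left(T \right)} = - 8 T$ ($b{\left(T \right)} = 2 T \left(-4\right) = - 8 T$)
$q{\left(204,-131 \right)} + b{\left(A{\left(8 \right)} \right)} = - 131 \left(-136 + 204\right) - -8 = \left(-131\right) 68 + 8 = -8908 + 8 = -8900$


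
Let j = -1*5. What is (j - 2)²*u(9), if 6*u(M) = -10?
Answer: -245/3 ≈ -81.667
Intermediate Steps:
u(M) = -5/3 (u(M) = (⅙)*(-10) = -5/3)
j = -5
(j - 2)²*u(9) = (-5 - 2)²*(-5/3) = (-7)²*(-5/3) = 49*(-5/3) = -245/3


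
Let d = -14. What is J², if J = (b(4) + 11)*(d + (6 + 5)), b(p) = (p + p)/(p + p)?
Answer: 1296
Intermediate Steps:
b(p) = 1 (b(p) = (2*p)/((2*p)) = (2*p)*(1/(2*p)) = 1)
J = -36 (J = (1 + 11)*(-14 + (6 + 5)) = 12*(-14 + 11) = 12*(-3) = -36)
J² = (-36)² = 1296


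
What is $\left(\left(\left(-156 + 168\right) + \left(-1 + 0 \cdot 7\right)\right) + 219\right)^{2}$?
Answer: $52900$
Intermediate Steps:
$\left(\left(\left(-156 + 168\right) + \left(-1 + 0 \cdot 7\right)\right) + 219\right)^{2} = \left(\left(12 + \left(-1 + 0\right)\right) + 219\right)^{2} = \left(\left(12 - 1\right) + 219\right)^{2} = \left(11 + 219\right)^{2} = 230^{2} = 52900$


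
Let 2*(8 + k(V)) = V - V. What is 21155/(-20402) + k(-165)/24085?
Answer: -509681391/491382170 ≈ -1.0372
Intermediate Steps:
k(V) = -8 (k(V) = -8 + (V - V)/2 = -8 + (1/2)*0 = -8 + 0 = -8)
21155/(-20402) + k(-165)/24085 = 21155/(-20402) - 8/24085 = 21155*(-1/20402) - 8*1/24085 = -21155/20402 - 8/24085 = -509681391/491382170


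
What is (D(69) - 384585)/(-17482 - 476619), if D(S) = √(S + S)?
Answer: 384585/494101 - √138/494101 ≈ 0.77833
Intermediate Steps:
D(S) = √2*√S (D(S) = √(2*S) = √2*√S)
(D(69) - 384585)/(-17482 - 476619) = (√2*√69 - 384585)/(-17482 - 476619) = (√138 - 384585)/(-494101) = (-384585 + √138)*(-1/494101) = 384585/494101 - √138/494101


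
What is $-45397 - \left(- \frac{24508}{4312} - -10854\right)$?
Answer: $- \frac{5512041}{98} \approx -56245.0$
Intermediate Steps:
$-45397 - \left(- \frac{24508}{4312} - -10854\right) = -45397 - \left(\left(-24508\right) \frac{1}{4312} + 10854\right) = -45397 - \left(- \frac{557}{98} + 10854\right) = -45397 - \frac{1063135}{98} = - \frac{5512041}{98}$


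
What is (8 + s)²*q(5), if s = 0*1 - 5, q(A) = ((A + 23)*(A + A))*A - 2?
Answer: 12582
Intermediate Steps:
q(A) = -2 + 2*A²*(23 + A) (q(A) = ((23 + A)*(2*A))*A - 2 = (2*A*(23 + A))*A - 2 = 2*A²*(23 + A) - 2 = -2 + 2*A²*(23 + A))
s = -5 (s = 0 - 5 = -5)
(8 + s)²*q(5) = (8 - 5)²*(-2 + 2*5³ + 46*5²) = 3²*(-2 + 2*125 + 46*25) = 9*(-2 + 250 + 1150) = 9*1398 = 12582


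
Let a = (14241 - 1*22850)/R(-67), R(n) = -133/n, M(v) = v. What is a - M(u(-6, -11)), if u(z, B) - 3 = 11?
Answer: -578665/133 ≈ -4350.9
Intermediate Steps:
u(z, B) = 14 (u(z, B) = 3 + 11 = 14)
a = -576803/133 (a = (14241 - 1*22850)/((-133/(-67))) = (14241 - 22850)/((-133*(-1/67))) = -8609/133/67 = -8609*67/133 = -576803/133 ≈ -4336.9)
a - M(u(-6, -11)) = -576803/133 - 1*14 = -576803/133 - 14 = -578665/133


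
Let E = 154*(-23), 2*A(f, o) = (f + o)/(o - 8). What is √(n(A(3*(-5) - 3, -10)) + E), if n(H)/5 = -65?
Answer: I*√3867 ≈ 62.185*I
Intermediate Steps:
A(f, o) = (f + o)/(2*(-8 + o)) (A(f, o) = ((f + o)/(o - 8))/2 = ((f + o)/(-8 + o))/2 = (f + o)/(2*(-8 + o)))
n(H) = -325 (n(H) = 5*(-65) = -325)
E = -3542
√(n(A(3*(-5) - 3, -10)) + E) = √(-325 - 3542) = √(-3867) = I*√3867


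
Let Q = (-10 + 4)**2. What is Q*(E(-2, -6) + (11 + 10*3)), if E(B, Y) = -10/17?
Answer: 24732/17 ≈ 1454.8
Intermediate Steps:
E(B, Y) = -10/17 (E(B, Y) = -10*1/17 = -10/17)
Q = 36 (Q = (-6)**2 = 36)
Q*(E(-2, -6) + (11 + 10*3)) = 36*(-10/17 + (11 + 10*3)) = 36*(-10/17 + (11 + 30)) = 36*(-10/17 + 41) = 36*(687/17) = 24732/17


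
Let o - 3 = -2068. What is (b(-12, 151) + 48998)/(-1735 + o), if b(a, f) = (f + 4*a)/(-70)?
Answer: -3429757/266000 ≈ -12.894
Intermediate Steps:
o = -2065 (o = 3 - 2068 = -2065)
b(a, f) = -2*a/35 - f/70 (b(a, f) = (f + 4*a)*(-1/70) = -2*a/35 - f/70)
(b(-12, 151) + 48998)/(-1735 + o) = ((-2/35*(-12) - 1/70*151) + 48998)/(-1735 - 2065) = ((24/35 - 151/70) + 48998)/(-3800) = (-103/70 + 48998)*(-1/3800) = (3429757/70)*(-1/3800) = -3429757/266000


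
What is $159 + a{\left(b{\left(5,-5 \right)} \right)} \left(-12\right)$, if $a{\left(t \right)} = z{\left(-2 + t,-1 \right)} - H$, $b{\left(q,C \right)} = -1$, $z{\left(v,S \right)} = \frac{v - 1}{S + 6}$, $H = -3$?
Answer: $\frac{663}{5} \approx 132.6$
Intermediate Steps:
$z{\left(v,S \right)} = \frac{-1 + v}{6 + S}$
$a{\left(t \right)} = \frac{12}{5} + \frac{t}{5}$ ($a{\left(t \right)} = \frac{-1 + \left(-2 + t\right)}{6 - 1} - -3 = \frac{-3 + t}{5} + 3 = \left(- \frac{3}{5} + \frac{t}{5}\right) + 3 = \frac{12}{5} + \frac{t}{5}$)
$159 + a{\left(b{\left(5,-5 \right)} \right)} \left(-12\right) = 159 + \left(\frac{12}{5} + \frac{1}{5} \left(-1\right)\right) \left(-12\right) = 159 + \left(\frac{12}{5} - \frac{1}{5}\right) \left(-12\right) = 159 + \frac{11}{5} \left(-12\right) = 159 - \frac{132}{5} = \frac{663}{5}$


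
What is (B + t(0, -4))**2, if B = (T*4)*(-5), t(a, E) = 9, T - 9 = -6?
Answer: 2601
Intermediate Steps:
T = 3 (T = 9 - 6 = 3)
B = -60 (B = (3*4)*(-5) = 12*(-5) = -60)
(B + t(0, -4))**2 = (-60 + 9)**2 = (-51)**2 = 2601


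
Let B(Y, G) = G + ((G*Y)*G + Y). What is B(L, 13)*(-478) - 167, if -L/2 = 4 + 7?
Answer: 1781339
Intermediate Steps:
L = -22 (L = -2*(4 + 7) = -2*11 = -22)
B(Y, G) = G + Y + Y*G**2 (B(Y, G) = G + (Y*G**2 + Y) = G + (Y + Y*G**2) = G + Y + Y*G**2)
B(L, 13)*(-478) - 167 = (13 - 22 - 22*13**2)*(-478) - 167 = (13 - 22 - 22*169)*(-478) - 167 = (13 - 22 - 3718)*(-478) - 167 = -3727*(-478) - 167 = 1781506 - 167 = 1781339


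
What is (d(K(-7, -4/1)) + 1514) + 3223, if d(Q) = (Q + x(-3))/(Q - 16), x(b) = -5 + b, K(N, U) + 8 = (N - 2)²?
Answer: 270074/57 ≈ 4738.1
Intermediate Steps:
K(N, U) = -8 + (-2 + N)² (K(N, U) = -8 + (N - 2)² = -8 + (-2 + N)²)
d(Q) = (-8 + Q)/(-16 + Q) (d(Q) = (Q + (-5 - 3))/(Q - 16) = (Q - 8)/(-16 + Q) = (-8 + Q)/(-16 + Q))
(d(K(-7, -4/1)) + 1514) + 3223 = ((-8 + (-8 + (-2 - 7)²))/(-16 + (-8 + (-2 - 7)²)) + 1514) + 3223 = ((-8 + (-8 + (-9)²))/(-16 + (-8 + (-9)²)) + 1514) + 3223 = ((-8 + (-8 + 81))/(-16 + (-8 + 81)) + 1514) + 3223 = ((-8 + 73)/(-16 + 73) + 1514) + 3223 = (65/57 + 1514) + 3223 = 86363/57 + 3223 = 270074/57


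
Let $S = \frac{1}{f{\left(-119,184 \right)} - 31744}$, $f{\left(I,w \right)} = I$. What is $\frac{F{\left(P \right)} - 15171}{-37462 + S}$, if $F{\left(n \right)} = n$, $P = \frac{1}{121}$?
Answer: $\frac{58490590470}{144431856547} \approx 0.40497$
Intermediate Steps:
$P = \frac{1}{121} \approx 0.0082645$
$S = - \frac{1}{31863}$ ($S = \frac{1}{-119 - 31744} = \frac{1}{-31863} = - \frac{1}{31863} \approx -3.1384 \cdot 10^{-5}$)
$\frac{F{\left(P \right)} - 15171}{-37462 + S} = \frac{\frac{1}{121} - 15171}{-37462 - \frac{1}{31863}} = - \frac{1835690}{121 \left(- \frac{1193651707}{31863}\right)} = \left(- \frac{1835690}{121}\right) \left(- \frac{31863}{1193651707}\right) = \frac{58490590470}{144431856547}$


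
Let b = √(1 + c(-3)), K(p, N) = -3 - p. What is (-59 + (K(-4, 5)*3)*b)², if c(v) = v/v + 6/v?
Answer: 3481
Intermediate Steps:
c(v) = 1 + 6/v
b = 0 (b = √(1 + (6 - 3)/(-3)) = √(1 - ⅓*3) = √(1 - 1) = √0 = 0)
(-59 + (K(-4, 5)*3)*b)² = (-59 + ((-3 - 1*(-4))*3)*0)² = (-59 + ((-3 + 4)*3)*0)² = (-59 + (1*3)*0)² = (-59 + 3*0)² = (-59 + 0)² = (-59)² = 3481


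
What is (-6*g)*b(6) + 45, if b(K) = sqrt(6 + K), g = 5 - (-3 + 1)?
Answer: 45 - 84*sqrt(3) ≈ -100.49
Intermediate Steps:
g = 7 (g = 5 - 1*(-2) = 5 + 2 = 7)
(-6*g)*b(6) + 45 = (-6*7)*sqrt(6 + 6) + 45 = -84*sqrt(3) + 45 = 45 - 84*sqrt(3)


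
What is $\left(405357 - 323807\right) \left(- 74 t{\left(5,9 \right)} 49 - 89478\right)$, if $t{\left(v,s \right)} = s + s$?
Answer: $-12619536300$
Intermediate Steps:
$t{\left(v,s \right)} = 2 s$
$\left(405357 - 323807\right) \left(- 74 t{\left(5,9 \right)} 49 - 89478\right) = \left(405357 - 323807\right) \left(- 74 \cdot 2 \cdot 9 \cdot 49 - 89478\right) = 81550 \left(\left(-74\right) 18 \cdot 49 - 89478\right) = 81550 \left(\left(-1332\right) 49 - 89478\right) = 81550 \left(-65268 - 89478\right) = 81550 \left(-154746\right) = -12619536300$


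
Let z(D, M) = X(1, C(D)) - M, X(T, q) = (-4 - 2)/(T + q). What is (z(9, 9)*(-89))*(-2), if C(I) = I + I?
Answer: -31506/19 ≈ -1658.2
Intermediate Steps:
C(I) = 2*I
X(T, q) = -6/(T + q)
z(D, M) = -M - 6/(1 + 2*D) (z(D, M) = -6/(1 + 2*D) - M = -M - 6/(1 + 2*D))
(z(9, 9)*(-89))*(-2) = (((-6 - 1*9*(1 + 2*9))/(1 + 2*9))*(-89))*(-2) = (((-6 - 1*9*(1 + 18))/(1 + 18))*(-89))*(-2) = (((-6 - 1*9*19)/19)*(-89))*(-2) = (((-6 - 171)/19)*(-89))*(-2) = (((1/19)*(-177))*(-89))*(-2) = -177/19*(-89)*(-2) = (15753/19)*(-2) = -31506/19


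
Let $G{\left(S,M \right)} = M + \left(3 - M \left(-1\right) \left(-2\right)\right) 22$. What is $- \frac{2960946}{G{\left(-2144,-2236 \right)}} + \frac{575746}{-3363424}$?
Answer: $- \frac{2503577916187}{80902119184} \approx -30.946$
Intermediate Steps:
$G{\left(S,M \right)} = 66 - 43 M$ ($G{\left(S,M \right)} = M + \left(3 - - M \left(-2\right)\right) 22 = M + \left(3 - 2 M\right) 22 = M - \left(-66 + 44 M\right) = 66 - 43 M$)
$- \frac{2960946}{G{\left(-2144,-2236 \right)}} + \frac{575746}{-3363424} = - \frac{2960946}{66 - -96148} + \frac{575746}{-3363424} = - \frac{2960946}{66 + 96148} + 575746 \left(- \frac{1}{3363424}\right) = - \frac{2960946}{96214} - \frac{287873}{1681712} = \left(-2960946\right) \frac{1}{96214} - \frac{287873}{1681712} = - \frac{1480473}{48107} - \frac{287873}{1681712} = - \frac{2503577916187}{80902119184}$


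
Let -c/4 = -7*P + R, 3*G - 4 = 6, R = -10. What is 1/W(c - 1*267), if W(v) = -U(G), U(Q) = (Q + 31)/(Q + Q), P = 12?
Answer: -20/103 ≈ -0.19417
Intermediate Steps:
G = 10/3 (G = 4/3 + (1/3)*6 = 4/3 + 2 = 10/3 ≈ 3.3333)
U(Q) = (31 + Q)/(2*Q) (U(Q) = (31 + Q)/((2*Q)) = (31 + Q)*(1/(2*Q)) = (31 + Q)/(2*Q))
c = 376 (c = -4*(-7*12 - 10) = -4*(-84 - 10) = -4*(-94) = 376)
W(v) = -103/20 (W(v) = -(31 + 10/3)/(2*10/3) = -3*103/(2*10*3) = -1*103/20 = -103/20)
1/W(c - 1*267) = 1/(-103/20) = -20/103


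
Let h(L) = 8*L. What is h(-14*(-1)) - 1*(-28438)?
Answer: 28550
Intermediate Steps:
h(-14*(-1)) - 1*(-28438) = 8*(-14*(-1)) - 1*(-28438) = 8*14 + 28438 = 112 + 28438 = 28550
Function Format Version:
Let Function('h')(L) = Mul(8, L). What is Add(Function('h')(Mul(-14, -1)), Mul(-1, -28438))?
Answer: 28550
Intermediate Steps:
Add(Function('h')(Mul(-14, -1)), Mul(-1, -28438)) = Add(Mul(8, Mul(-14, -1)), Mul(-1, -28438)) = Add(Mul(8, 14), 28438) = Add(112, 28438) = 28550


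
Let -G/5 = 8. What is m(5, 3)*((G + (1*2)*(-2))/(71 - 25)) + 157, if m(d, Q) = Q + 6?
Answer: 3413/23 ≈ 148.39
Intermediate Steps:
G = -40 (G = -5*8 = -40)
m(d, Q) = 6 + Q
m(5, 3)*((G + (1*2)*(-2))/(71 - 25)) + 157 = (6 + 3)*((-40 + (1*2)*(-2))/(71 - 25)) + 157 = 9*((-40 + 2*(-2))/46) + 157 = 9*((-40 - 4)*(1/46)) + 157 = 9*(-44*1/46) + 157 = 9*(-22/23) + 157 = -198/23 + 157 = 3413/23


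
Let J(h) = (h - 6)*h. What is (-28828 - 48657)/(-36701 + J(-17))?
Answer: 15497/7262 ≈ 2.1340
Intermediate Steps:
J(h) = h*(-6 + h) (J(h) = (-6 + h)*h = h*(-6 + h))
(-28828 - 48657)/(-36701 + J(-17)) = (-28828 - 48657)/(-36701 - 17*(-6 - 17)) = -77485/(-36701 - 17*(-23)) = -77485/(-36701 + 391) = -77485/(-36310) = -77485*(-1/36310) = 15497/7262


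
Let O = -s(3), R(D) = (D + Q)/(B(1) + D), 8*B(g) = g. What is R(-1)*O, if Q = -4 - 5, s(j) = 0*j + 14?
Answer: -160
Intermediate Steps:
B(g) = g/8
s(j) = 14 (s(j) = 0 + 14 = 14)
Q = -9
R(D) = (-9 + D)/(⅛ + D) (R(D) = (D - 9)/((⅛)*1 + D) = (-9 + D)/(⅛ + D))
O = -14 (O = -1*14 = -14)
R(-1)*O = (8*(-9 - 1)/(1 + 8*(-1)))*(-14) = (8*(-10)/(1 - 8))*(-14) = (8*(-10)/(-7))*(-14) = (8*(-⅐)*(-10))*(-14) = (80/7)*(-14) = -160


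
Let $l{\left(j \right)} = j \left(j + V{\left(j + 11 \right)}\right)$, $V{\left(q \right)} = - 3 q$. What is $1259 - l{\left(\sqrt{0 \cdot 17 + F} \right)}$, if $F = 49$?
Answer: $1588$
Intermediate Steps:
$l{\left(j \right)} = j \left(-33 - 2 j\right)$ ($l{\left(j \right)} = j \left(j - 3 \left(j + 11\right)\right) = j \left(j - 3 \left(11 + j\right)\right) = j \left(j - \left(33 + 3 j\right)\right) = j \left(-33 - 2 j\right)$)
$1259 - l{\left(\sqrt{0 \cdot 17 + F} \right)} = 1259 - \sqrt{0 \cdot 17 + 49} \left(-33 - 2 \sqrt{0 \cdot 17 + 49}\right) = 1259 - \sqrt{0 + 49} \left(-33 - 2 \sqrt{0 + 49}\right) = 1259 - \sqrt{49} \left(-33 - 2 \sqrt{49}\right) = 1259 - 7 \left(-33 - 14\right) = 1259 - 7 \left(-47\right) = 1259 - -329 = 1259 + 329 = 1588$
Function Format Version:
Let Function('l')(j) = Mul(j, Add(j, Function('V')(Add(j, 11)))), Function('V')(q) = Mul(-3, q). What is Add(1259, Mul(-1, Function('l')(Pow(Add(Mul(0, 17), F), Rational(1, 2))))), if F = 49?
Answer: 1588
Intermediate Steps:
Function('l')(j) = Mul(j, Add(-33, Mul(-2, j))) (Function('l')(j) = Mul(j, Add(j, Mul(-3, Add(j, 11)))) = Mul(j, Add(j, Mul(-3, Add(11, j)))) = Mul(j, Add(j, Add(-33, Mul(-3, j)))) = Mul(j, Add(-33, Mul(-2, j))))
Add(1259, Mul(-1, Function('l')(Pow(Add(Mul(0, 17), F), Rational(1, 2))))) = Add(1259, Mul(-1, Mul(Pow(Add(Mul(0, 17), 49), Rational(1, 2)), Add(-33, Mul(-2, Pow(Add(Mul(0, 17), 49), Rational(1, 2))))))) = Add(1259, Mul(-1, Mul(Pow(Add(0, 49), Rational(1, 2)), Add(-33, Mul(-2, Pow(Add(0, 49), Rational(1, 2))))))) = Add(1259, Mul(-1, Mul(Pow(49, Rational(1, 2)), Add(-33, Mul(-2, Pow(49, Rational(1, 2))))))) = Add(1259, Mul(-1, Mul(7, Add(-33, Mul(-2, 7))))) = Add(1259, Mul(-1, Mul(7, Add(-33, -14)))) = Add(1259, Mul(-1, Mul(7, -47))) = Add(1259, Mul(-1, -329)) = Add(1259, 329) = 1588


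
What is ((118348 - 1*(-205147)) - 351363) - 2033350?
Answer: -2061218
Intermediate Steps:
((118348 - 1*(-205147)) - 351363) - 2033350 = ((118348 + 205147) - 351363) - 2033350 = (323495 - 351363) - 2033350 = -27868 - 2033350 = -2061218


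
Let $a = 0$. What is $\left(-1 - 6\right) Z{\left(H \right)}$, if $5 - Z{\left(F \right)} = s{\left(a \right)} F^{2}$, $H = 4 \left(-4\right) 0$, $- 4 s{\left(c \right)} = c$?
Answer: $-35$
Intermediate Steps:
$s{\left(c \right)} = - \frac{c}{4}$
$H = 0$ ($H = \left(-16\right) 0 = 0$)
$Z{\left(F \right)} = 5$ ($Z{\left(F \right)} = 5 - \left(- \frac{1}{4}\right) 0 F^{2} = 5 - 0 F^{2} = 5 - 0 = 5 + 0 = 5$)
$\left(-1 - 6\right) Z{\left(H \right)} = \left(-1 - 6\right) 5 = \left(-7\right) 5 = -35$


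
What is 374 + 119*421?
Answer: 50473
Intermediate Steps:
374 + 119*421 = 374 + 50099 = 50473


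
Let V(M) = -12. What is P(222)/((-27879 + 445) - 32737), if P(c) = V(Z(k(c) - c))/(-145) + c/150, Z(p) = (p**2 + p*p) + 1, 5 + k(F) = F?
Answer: -1133/43623975 ≈ -2.5972e-5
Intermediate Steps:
k(F) = -5 + F
Z(p) = 1 + 2*p**2 (Z(p) = (p**2 + p**2) + 1 = 2*p**2 + 1 = 1 + 2*p**2)
P(c) = 12/145 + c/150 (P(c) = -12/(-145) + c/150 = -12*(-1/145) + c*(1/150) = 12/145 + c/150)
P(222)/((-27879 + 445) - 32737) = (12/145 + (1/150)*222)/((-27879 + 445) - 32737) = (12/145 + 37/25)/(-27434 - 32737) = (1133/725)/(-60171) = (1133/725)*(-1/60171) = -1133/43623975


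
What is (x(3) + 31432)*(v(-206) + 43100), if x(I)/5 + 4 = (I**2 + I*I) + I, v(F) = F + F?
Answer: 1345397696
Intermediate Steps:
v(F) = 2*F
x(I) = -20 + 5*I + 10*I**2 (x(I) = -20 + 5*((I**2 + I*I) + I) = -20 + 5*((I**2 + I**2) + I) = -20 + 5*(2*I**2 + I) = -20 + 5*(I + 2*I**2) = -20 + (5*I + 10*I**2) = -20 + 5*I + 10*I**2)
(x(3) + 31432)*(v(-206) + 43100) = ((-20 + 5*3 + 10*3**2) + 31432)*(2*(-206) + 43100) = ((-20 + 15 + 10*9) + 31432)*(-412 + 43100) = ((-20 + 15 + 90) + 31432)*42688 = (85 + 31432)*42688 = 31517*42688 = 1345397696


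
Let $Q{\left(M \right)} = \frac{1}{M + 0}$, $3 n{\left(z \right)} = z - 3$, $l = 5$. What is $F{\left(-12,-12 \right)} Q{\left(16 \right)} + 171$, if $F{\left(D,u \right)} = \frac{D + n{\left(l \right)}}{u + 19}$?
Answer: $\frac{28711}{168} \approx 170.9$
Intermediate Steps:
$n{\left(z \right)} = -1 + \frac{z}{3}$ ($n{\left(z \right)} = \frac{z - 3}{3} = \frac{-3 + z}{3} = -1 + \frac{z}{3}$)
$Q{\left(M \right)} = \frac{1}{M}$
$F{\left(D,u \right)} = \frac{\frac{2}{3} + D}{19 + u}$ ($F{\left(D,u \right)} = \frac{D + \left(-1 + \frac{1}{3} \cdot 5\right)}{u + 19} = \frac{D + \left(-1 + \frac{5}{3}\right)}{19 + u} = \frac{D + \frac{2}{3}}{19 + u} = \frac{\frac{2}{3} + D}{19 + u}$)
$F{\left(-12,-12 \right)} Q{\left(16 \right)} + 171 = \frac{\frac{1}{19 - 12} \left(\frac{2}{3} - 12\right)}{16} + 171 = \frac{1}{7} \left(- \frac{34}{3}\right) \frac{1}{16} + 171 = \left(- \frac{34}{21}\right) \frac{1}{16} + 171 = - \frac{17}{168} + 171 = \frac{28711}{168}$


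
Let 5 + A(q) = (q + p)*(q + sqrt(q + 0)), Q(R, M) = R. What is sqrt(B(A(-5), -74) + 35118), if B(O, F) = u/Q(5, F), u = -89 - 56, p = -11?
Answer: sqrt(35089) ≈ 187.32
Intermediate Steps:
A(q) = -5 + (-11 + q)*(q + sqrt(q)) (A(q) = -5 + (q - 11)*(q + sqrt(q + 0)) = -5 + (-11 + q)*(q + sqrt(q)))
u = -145
B(O, F) = -29 (B(O, F) = -145/5 = -145*1/5 = -29)
sqrt(B(A(-5), -74) + 35118) = sqrt(-29 + 35118) = sqrt(35089)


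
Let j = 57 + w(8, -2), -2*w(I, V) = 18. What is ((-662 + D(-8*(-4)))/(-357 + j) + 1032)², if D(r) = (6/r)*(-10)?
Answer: 6535257652225/6110784 ≈ 1.0695e+6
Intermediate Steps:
w(I, V) = -9 (w(I, V) = -½*18 = -9)
j = 48 (j = 57 - 9 = 48)
D(r) = -60/r
((-662 + D(-8*(-4)))/(-357 + j) + 1032)² = ((-662 - 60/((-8*(-4))))/(-357 + 48) + 1032)² = ((-662 - 60/32)/(-309) + 1032)² = ((-662 - 60*1/32)*(-1/309) + 1032)² = ((-662 - 15/8)*(-1/309) + 1032)² = (-5311/8*(-1/309) + 1032)² = (5311/2472 + 1032)² = (2556415/2472)² = 6535257652225/6110784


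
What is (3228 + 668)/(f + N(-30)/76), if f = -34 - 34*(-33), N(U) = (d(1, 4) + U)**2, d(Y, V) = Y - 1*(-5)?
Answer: 9253/2602 ≈ 3.5561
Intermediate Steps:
d(Y, V) = 5 + Y (d(Y, V) = Y + 5 = 5 + Y)
N(U) = (6 + U)**2 (N(U) = ((5 + 1) + U)**2 = (6 + U)**2)
f = 1088 (f = -34 + 1122 = 1088)
(3228 + 668)/(f + N(-30)/76) = (3228 + 668)/(1088 + (6 - 30)**2/76) = 3896/(1088 + (-24)**2*(1/76)) = 3896/(1088 + 576*(1/76)) = 3896/(1088 + 144/19) = 3896/(20816/19) = 3896*(19/20816) = 9253/2602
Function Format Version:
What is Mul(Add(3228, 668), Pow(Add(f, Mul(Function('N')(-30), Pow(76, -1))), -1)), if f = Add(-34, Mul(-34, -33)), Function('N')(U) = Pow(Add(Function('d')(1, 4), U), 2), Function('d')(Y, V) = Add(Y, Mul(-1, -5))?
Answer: Rational(9253, 2602) ≈ 3.5561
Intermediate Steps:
Function('d')(Y, V) = Add(5, Y) (Function('d')(Y, V) = Add(Y, 5) = Add(5, Y))
Function('N')(U) = Pow(Add(6, U), 2) (Function('N')(U) = Pow(Add(Add(5, 1), U), 2) = Pow(Add(6, U), 2))
f = 1088 (f = Add(-34, 1122) = 1088)
Mul(Add(3228, 668), Pow(Add(f, Mul(Function('N')(-30), Pow(76, -1))), -1)) = Mul(Add(3228, 668), Pow(Add(1088, Mul(Pow(Add(6, -30), 2), Pow(76, -1))), -1)) = Mul(3896, Pow(Add(1088, Mul(Pow(-24, 2), Rational(1, 76))), -1)) = Mul(3896, Pow(Add(1088, Mul(576, Rational(1, 76))), -1)) = Mul(3896, Pow(Add(1088, Rational(144, 19)), -1)) = Mul(3896, Pow(Rational(20816, 19), -1)) = Mul(3896, Rational(19, 20816)) = Rational(9253, 2602)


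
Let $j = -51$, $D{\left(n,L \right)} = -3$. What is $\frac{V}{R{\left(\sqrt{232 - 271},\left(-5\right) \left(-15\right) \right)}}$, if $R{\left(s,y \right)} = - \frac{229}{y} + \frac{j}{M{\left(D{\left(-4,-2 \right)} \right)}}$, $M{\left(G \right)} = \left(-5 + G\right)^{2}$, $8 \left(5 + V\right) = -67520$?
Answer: $\frac{40536000}{18481} \approx 2193.4$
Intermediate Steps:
$V = -8445$ ($V = -5 + \frac{1}{8} \left(-67520\right) = -5 - 8440 = -8445$)
$R{\left(s,y \right)} = - \frac{51}{64} - \frac{229}{y}$ ($R{\left(s,y \right)} = - \frac{229}{y} - \frac{51}{\left(-5 - 3\right)^{2}} = - \frac{229}{y} - \frac{51}{\left(-8\right)^{2}} = - \frac{229}{y} - \frac{51}{64} = - \frac{51}{64} - \frac{229}{y}$)
$\frac{V}{R{\left(\sqrt{232 - 271},\left(-5\right) \left(-15\right) \right)}} = - \frac{8445}{- \frac{51}{64} - \frac{229}{\left(-5\right) \left(-15\right)}} = - \frac{8445}{- \frac{51}{64} - \frac{229}{75}} = - \frac{8445}{- \frac{18481}{4800}} = \left(-8445\right) \left(- \frac{4800}{18481}\right) = \frac{40536000}{18481}$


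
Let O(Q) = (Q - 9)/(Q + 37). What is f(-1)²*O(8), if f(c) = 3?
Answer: -⅕ ≈ -0.20000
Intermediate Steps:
O(Q) = (-9 + Q)/(37 + Q)
f(-1)²*O(8) = 3²*((-9 + 8)/(37 + 8)) = 9*(-1/45) = -⅕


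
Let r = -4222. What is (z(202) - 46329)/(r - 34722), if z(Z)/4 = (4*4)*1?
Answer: 46265/38944 ≈ 1.1880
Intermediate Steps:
z(Z) = 64 (z(Z) = 4*((4*4)*1) = 4*(16*1) = 4*16 = 64)
(z(202) - 46329)/(r - 34722) = (64 - 46329)/(-4222 - 34722) = -46265/(-38944) = -46265*(-1/38944) = 46265/38944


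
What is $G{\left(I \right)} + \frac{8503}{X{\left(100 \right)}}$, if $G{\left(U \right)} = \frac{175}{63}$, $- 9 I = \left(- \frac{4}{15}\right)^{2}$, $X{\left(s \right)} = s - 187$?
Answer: $- \frac{24784}{261} \approx -94.958$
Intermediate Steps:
$X{\left(s \right)} = -187 + s$
$I = - \frac{16}{2025}$ ($I = - \frac{\left(- \frac{4}{15}\right)^{2}}{9} = \left(- \frac{1}{9}\right) \frac{16}{225} = - \frac{16}{2025} \approx -0.0079012$)
$G{\left(U \right)} = \frac{25}{9}$ ($G{\left(U \right)} = 175 \cdot \frac{1}{63} = \frac{25}{9}$)
$G{\left(I \right)} + \frac{8503}{X{\left(100 \right)}} = \frac{25}{9} + \frac{8503}{-187 + 100} = \frac{25}{9} + \frac{8503}{-87} = \frac{25}{9} + 8503 \left(- \frac{1}{87}\right) = \frac{25}{9} - \frac{8503}{87} = - \frac{24784}{261}$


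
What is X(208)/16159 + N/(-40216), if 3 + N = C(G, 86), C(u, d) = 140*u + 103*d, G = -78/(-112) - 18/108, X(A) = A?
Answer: -5702999/27266448 ≈ -0.20916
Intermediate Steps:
G = 89/168 (G = -78*(-1/112) - 18*1/108 = 39/56 - ⅙ = 89/168 ≈ 0.52976)
C(u, d) = 103*d + 140*u
N = 53575/6 (N = -3 + (103*86 + 140*(89/168)) = -3 + (8858 + 445/6) = -3 + 53593/6 = 53575/6 ≈ 8929.2)
X(208)/16159 + N/(-40216) = 208/16159 + (53575/6)/(-40216) = 208*(1/16159) + (53575/6)*(-1/40216) = 16/1243 - 53575/241296 = -5702999/27266448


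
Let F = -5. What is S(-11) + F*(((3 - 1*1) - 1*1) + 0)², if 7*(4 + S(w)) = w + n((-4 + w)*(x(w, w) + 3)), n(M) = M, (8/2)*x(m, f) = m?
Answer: -311/28 ≈ -11.107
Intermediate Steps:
x(m, f) = m/4
S(w) = -4 + w/7 + (-4 + w)*(3 + w/4)/7 (S(w) = -4 + (w + (-4 + w)*(w/4 + 3))/7 = -4 + (w + (-4 + w)*(3 + w/4))/7 = -4 + (w/7 + (-4 + w)*(3 + w/4)/7) = -4 + w/7 + (-4 + w)*(3 + w/4)/7)
S(-11) + F*(((3 - 1*1) - 1*1) + 0)² = (-40/7 + (1/28)*(-11)² + (3/7)*(-11)) - 5*(((3 - 1*1) - 1*1) + 0)² = (-40/7 + (1/28)*121 - 33/7) - 5*(((3 - 1) - 1) + 0)² = (-40/7 + 121/28 - 33/7) - 5*((2 - 1) + 0)² = -171/28 - 5*(1 + 0)² = -171/28 - 5*1² = -171/28 - 5*1 = -171/28 - 5 = -311/28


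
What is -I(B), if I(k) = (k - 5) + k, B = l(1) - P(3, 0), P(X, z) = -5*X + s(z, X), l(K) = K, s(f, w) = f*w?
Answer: -27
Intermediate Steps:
P(X, z) = -5*X + X*z (P(X, z) = -5*X + z*X = -5*X + X*z)
B = 16 (B = 1 - 3*(-5 + 0) = 1 - 3*(-5) = 1 - 1*(-15) = 1 + 15 = 16)
I(k) = -5 + 2*k (I(k) = (-5 + k) + k = -5 + 2*k)
-I(B) = -(-5 + 2*16) = -(-5 + 32) = -1*27 = -27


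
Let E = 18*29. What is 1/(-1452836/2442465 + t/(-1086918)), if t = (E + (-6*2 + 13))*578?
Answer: -442459862145/386242685693 ≈ -1.1455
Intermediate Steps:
E = 522
t = 302294 (t = (522 + (-6*2 + 13))*578 = (522 + (-12 + 13))*578 = (522 + 1)*578 = 523*578 = 302294)
1/(-1452836/2442465 + t/(-1086918)) = 1/(-1452836/2442465 + 302294/(-1086918)) = 1/(-1452836*1/2442465 + 302294*(-1/1086918)) = 1/(-1452836/2442465 - 151147/543459) = 1/(-386242685693/442459862145) = -442459862145/386242685693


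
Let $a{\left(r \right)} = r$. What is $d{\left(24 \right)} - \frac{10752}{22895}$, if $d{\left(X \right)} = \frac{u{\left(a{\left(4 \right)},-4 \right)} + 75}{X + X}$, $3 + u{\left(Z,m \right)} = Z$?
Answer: $\frac{305981}{274740} \approx 1.1137$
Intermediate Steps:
$u{\left(Z,m \right)} = -3 + Z$
$d{\left(X \right)} = \frac{38}{X}$ ($d{\left(X \right)} = \frac{\left(-3 + 4\right) + 75}{X + X} = \frac{1 + 75}{2 X} = 76 \frac{1}{2 X} = \frac{38}{X}$)
$d{\left(24 \right)} - \frac{10752}{22895} = \frac{38}{24} - \frac{10752}{22895} = 38 \cdot \frac{1}{24} - 10752 \cdot \frac{1}{22895} = \frac{19}{12} - \frac{10752}{22895} = \frac{305981}{274740}$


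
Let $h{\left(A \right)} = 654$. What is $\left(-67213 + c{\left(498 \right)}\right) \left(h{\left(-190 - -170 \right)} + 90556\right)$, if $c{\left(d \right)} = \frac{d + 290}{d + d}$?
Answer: $- \frac{1526475966400}{249} \approx -6.1304 \cdot 10^{9}$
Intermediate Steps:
$c{\left(d \right)} = \frac{290 + d}{2 d}$
$\left(-67213 + c{\left(498 \right)}\right) \left(h{\left(-190 - -170 \right)} + 90556\right) = \left(-67213 + \frac{290 + 498}{2 \cdot 498}\right) \left(654 + 90556\right) = \left(-67213 + \frac{1}{2} \cdot \frac{1}{498} \cdot 788\right) 91210 = \left(-67213 + \frac{197}{249}\right) 91210 = \left(- \frac{16735840}{249}\right) 91210 = - \frac{1526475966400}{249}$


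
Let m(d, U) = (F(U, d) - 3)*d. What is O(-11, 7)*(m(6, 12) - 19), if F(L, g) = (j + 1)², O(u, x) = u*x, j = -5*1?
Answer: -4543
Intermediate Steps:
j = -5
F(L, g) = 16 (F(L, g) = (-5 + 1)² = (-4)² = 16)
m(d, U) = 13*d (m(d, U) = (16 - 3)*d = 13*d)
O(-11, 7)*(m(6, 12) - 19) = (-11*7)*(13*6 - 19) = -77*(78 - 19) = -77*59 = -4543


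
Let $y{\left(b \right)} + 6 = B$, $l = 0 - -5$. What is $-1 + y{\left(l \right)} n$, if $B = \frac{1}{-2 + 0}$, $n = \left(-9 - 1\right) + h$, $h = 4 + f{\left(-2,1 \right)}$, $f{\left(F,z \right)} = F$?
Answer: $51$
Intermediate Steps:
$l = 5$ ($l = 0 + 5 = 5$)
$h = 2$ ($h = 4 - 2 = 2$)
$n = -8$ ($n = \left(-9 - 1\right) + 2 = -10 + 2 = -8$)
$B = - \frac{1}{2}$ ($B = \frac{1}{-2} = - \frac{1}{2} \approx -0.5$)
$y{\left(b \right)} = - \frac{13}{2}$ ($y{\left(b \right)} = -6 - \frac{1}{2} = - \frac{13}{2}$)
$-1 + y{\left(l \right)} n = -1 - -52 = -1 + 52 = 51$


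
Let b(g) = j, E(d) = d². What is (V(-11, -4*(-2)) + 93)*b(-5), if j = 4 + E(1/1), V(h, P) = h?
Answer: 410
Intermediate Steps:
j = 5 (j = 4 + (1/1)² = 4 + (1*1)² = 4 + 1² = 4 + 1 = 5)
b(g) = 5
(V(-11, -4*(-2)) + 93)*b(-5) = (-11 + 93)*5 = 82*5 = 410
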